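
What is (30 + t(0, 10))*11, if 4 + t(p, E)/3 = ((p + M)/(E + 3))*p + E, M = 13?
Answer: 528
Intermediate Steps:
t(p, E) = -12 + 3*E + 3*p*(13 + p)/(3 + E) (t(p, E) = -12 + 3*(((p + 13)/(E + 3))*p + E) = -12 + 3*(((13 + p)/(3 + E))*p + E) = -12 + 3*(p*(13 + p)/(3 + E) + E) = -12 + 3*(E + p*(13 + p)/(3 + E)) = -12 + (3*E + 3*p*(13 + p)/(3 + E)) = -12 + 3*E + 3*p*(13 + p)/(3 + E))
(30 + t(0, 10))*11 = (30 + 3*(-12 + 10² + 0² - 1*10 + 13*0)/(3 + 10))*11 = (30 + 3*(-12 + 100 + 0 - 10 + 0)/13)*11 = (30 + 3*(1/13)*78)*11 = (30 + 18)*11 = 48*11 = 528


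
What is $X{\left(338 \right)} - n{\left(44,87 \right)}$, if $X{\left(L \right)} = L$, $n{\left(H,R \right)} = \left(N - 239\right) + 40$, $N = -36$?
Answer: $573$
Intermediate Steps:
$n{\left(H,R \right)} = -235$ ($n{\left(H,R \right)} = \left(-36 - 239\right) + 40 = -275 + 40 = -235$)
$X{\left(338 \right)} - n{\left(44,87 \right)} = 338 - -235 = 338 + 235 = 573$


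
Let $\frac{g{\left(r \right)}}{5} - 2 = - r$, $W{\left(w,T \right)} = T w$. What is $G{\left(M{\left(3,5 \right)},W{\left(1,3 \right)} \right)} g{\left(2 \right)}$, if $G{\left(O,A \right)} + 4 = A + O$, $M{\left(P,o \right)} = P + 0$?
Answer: $0$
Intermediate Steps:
$M{\left(P,o \right)} = P$
$G{\left(O,A \right)} = -4 + A + O$ ($G{\left(O,A \right)} = -4 + \left(A + O\right) = -4 + A + O$)
$g{\left(r \right)} = 10 - 5 r$ ($g{\left(r \right)} = 10 + 5 \left(- r\right) = 10 - 5 r$)
$G{\left(M{\left(3,5 \right)},W{\left(1,3 \right)} \right)} g{\left(2 \right)} = \left(-4 + 3 \cdot 1 + 3\right) \left(10 - 10\right) = \left(-4 + 3 + 3\right) \left(10 - 10\right) = 2 \cdot 0 = 0$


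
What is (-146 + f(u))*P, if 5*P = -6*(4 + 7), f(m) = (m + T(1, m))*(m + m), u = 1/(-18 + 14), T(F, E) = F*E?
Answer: 19239/10 ≈ 1923.9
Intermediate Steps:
T(F, E) = E*F
u = -1/4 (u = 1/(-4) = -1/4 ≈ -0.25000)
f(m) = 4*m**2 (f(m) = (m + m*1)*(m + m) = (m + m)*(2*m) = (2*m)*(2*m) = 4*m**2)
P = -66/5 (P = (-6*(4 + 7))/5 = (-6*11)/5 = (1/5)*(-66) = -66/5 ≈ -13.200)
(-146 + f(u))*P = (-146 + 4*(-1/4)**2)*(-66/5) = (-146 + 4*(1/16))*(-66/5) = (-146 + 1/4)*(-66/5) = -583/4*(-66/5) = 19239/10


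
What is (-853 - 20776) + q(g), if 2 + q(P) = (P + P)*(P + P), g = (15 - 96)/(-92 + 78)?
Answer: -1053358/49 ≈ -21497.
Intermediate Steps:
g = 81/14 (g = -81/(-14) = -81*(-1/14) = 81/14 ≈ 5.7857)
q(P) = -2 + 4*P**2 (q(P) = -2 + (P + P)*(P + P) = -2 + (2*P)*(2*P) = -2 + 4*P**2)
(-853 - 20776) + q(g) = (-853 - 20776) + (-2 + 4*(81/14)**2) = -21629 + (-2 + 4*(6561/196)) = -21629 + (-2 + 6561/49) = -21629 + 6463/49 = -1053358/49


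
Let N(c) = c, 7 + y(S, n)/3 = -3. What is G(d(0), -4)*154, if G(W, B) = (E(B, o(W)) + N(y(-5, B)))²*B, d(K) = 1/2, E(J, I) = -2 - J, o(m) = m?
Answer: -482944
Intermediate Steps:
y(S, n) = -30 (y(S, n) = -21 + 3*(-3) = -21 - 9 = -30)
d(K) = ½
G(W, B) = B*(-32 - B)² (G(W, B) = ((-2 - B) - 30)²*B = (-32 - B)²*B = B*(-32 - B)²)
G(d(0), -4)*154 = -4*(32 - 4)²*154 = -4*28²*154 = -4*784*154 = -3136*154 = -482944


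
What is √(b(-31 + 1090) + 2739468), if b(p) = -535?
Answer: √2738933 ≈ 1655.0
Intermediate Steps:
√(b(-31 + 1090) + 2739468) = √(-535 + 2739468) = √2738933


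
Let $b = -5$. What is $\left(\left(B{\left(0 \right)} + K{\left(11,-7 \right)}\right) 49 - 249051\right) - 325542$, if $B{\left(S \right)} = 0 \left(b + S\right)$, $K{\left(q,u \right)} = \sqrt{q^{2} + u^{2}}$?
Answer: $-574593 + 49 \sqrt{170} \approx -5.7395 \cdot 10^{5}$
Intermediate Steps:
$B{\left(S \right)} = 0$ ($B{\left(S \right)} = 0 \left(-5 + S\right) = 0$)
$\left(\left(B{\left(0 \right)} + K{\left(11,-7 \right)}\right) 49 - 249051\right) - 325542 = \left(\left(0 + \sqrt{11^{2} + \left(-7\right)^{2}}\right) 49 - 249051\right) - 325542 = \left(\left(0 + \sqrt{121 + 49}\right) 49 - 249051\right) - 325542 = \left(\left(0 + \sqrt{170}\right) 49 - 249051\right) - 325542 = \left(\sqrt{170} \cdot 49 - 249051\right) - 325542 = \left(49 \sqrt{170} - 249051\right) - 325542 = \left(-249051 + 49 \sqrt{170}\right) - 325542 = -574593 + 49 \sqrt{170}$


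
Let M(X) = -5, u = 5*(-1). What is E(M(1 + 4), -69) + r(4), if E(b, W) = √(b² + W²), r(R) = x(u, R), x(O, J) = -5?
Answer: -5 + √4786 ≈ 64.181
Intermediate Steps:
u = -5
r(R) = -5
E(b, W) = √(W² + b²)
E(M(1 + 4), -69) + r(4) = √((-69)² + (-5)²) - 5 = √(4761 + 25) - 5 = √4786 - 5 = -5 + √4786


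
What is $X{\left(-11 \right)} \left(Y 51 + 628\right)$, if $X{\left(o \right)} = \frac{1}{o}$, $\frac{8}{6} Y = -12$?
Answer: $- \frac{169}{11} \approx -15.364$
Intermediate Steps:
$Y = -9$ ($Y = \frac{3}{4} \left(-12\right) = -9$)
$X{\left(-11 \right)} \left(Y 51 + 628\right) = \frac{\left(-9\right) 51 + 628}{-11} = - \frac{-459 + 628}{11} = \left(- \frac{1}{11}\right) 169 = - \frac{169}{11}$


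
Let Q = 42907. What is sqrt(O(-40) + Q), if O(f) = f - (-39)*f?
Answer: 7*sqrt(843) ≈ 203.24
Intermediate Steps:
O(f) = 40*f (O(f) = f + 39*f = 40*f)
sqrt(O(-40) + Q) = sqrt(40*(-40) + 42907) = sqrt(-1600 + 42907) = sqrt(41307) = 7*sqrt(843)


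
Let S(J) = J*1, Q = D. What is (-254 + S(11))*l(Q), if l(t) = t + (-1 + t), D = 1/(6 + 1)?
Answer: 1215/7 ≈ 173.57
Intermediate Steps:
D = ⅐ (D = 1/7 = ⅐ ≈ 0.14286)
Q = ⅐ ≈ 0.14286
S(J) = J
l(t) = -1 + 2*t
(-254 + S(11))*l(Q) = (-254 + 11)*(-1 + 2*(⅐)) = -243*(-1 + 2/7) = -243*(-5/7) = 1215/7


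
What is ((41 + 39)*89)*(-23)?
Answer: -163760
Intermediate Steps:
((41 + 39)*89)*(-23) = (80*89)*(-23) = 7120*(-23) = -163760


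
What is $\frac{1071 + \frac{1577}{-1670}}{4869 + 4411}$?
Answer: $\frac{1786993}{15497600} \approx 0.11531$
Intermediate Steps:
$\frac{1071 + \frac{1577}{-1670}}{4869 + 4411} = \frac{1071 + 1577 \left(- \frac{1}{1670}\right)}{9280} = \left(1071 - \frac{1577}{1670}\right) \frac{1}{9280} = \frac{1786993}{1670} \cdot \frac{1}{9280} = \frac{1786993}{15497600}$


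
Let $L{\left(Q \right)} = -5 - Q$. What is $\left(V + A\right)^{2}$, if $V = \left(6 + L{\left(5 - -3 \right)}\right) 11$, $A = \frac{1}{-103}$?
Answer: $\frac{62916624}{10609} \approx 5930.5$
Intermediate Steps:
$A = - \frac{1}{103} \approx -0.0097087$
$V = -77$ ($V = \left(6 - \left(10 + 3\right)\right) 11 = \left(6 - 13\right) 11 = \left(-7\right) 11 = -77$)
$\left(V + A\right)^{2} = \left(-77 - \frac{1}{103}\right)^{2} = \left(- \frac{7932}{103}\right)^{2} = \frac{62916624}{10609}$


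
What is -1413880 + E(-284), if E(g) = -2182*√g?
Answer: -1413880 - 4364*I*√71 ≈ -1.4139e+6 - 36772.0*I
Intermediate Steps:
-1413880 + E(-284) = -1413880 - 4364*I*√71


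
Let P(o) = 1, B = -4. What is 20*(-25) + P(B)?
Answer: -499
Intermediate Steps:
20*(-25) + P(B) = 20*(-25) + 1 = -500 + 1 = -499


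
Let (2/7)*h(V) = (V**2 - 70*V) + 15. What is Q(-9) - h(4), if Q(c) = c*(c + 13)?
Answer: 1671/2 ≈ 835.50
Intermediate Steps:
h(V) = 105/2 - 245*V + 7*V**2/2 (h(V) = 7*((V**2 - 70*V) + 15)/2 = 7*(15 + V**2 - 70*V)/2 = 105/2 - 245*V + 7*V**2/2)
Q(c) = c*(13 + c)
Q(-9) - h(4) = -9*(13 - 9) - (105/2 - 245*4 + (7/2)*4**2) = -9*4 - (105/2 - 980 + (7/2)*16) = -36 - (105/2 - 980 + 56) = -36 - 1*(-1743/2) = -36 + 1743/2 = 1671/2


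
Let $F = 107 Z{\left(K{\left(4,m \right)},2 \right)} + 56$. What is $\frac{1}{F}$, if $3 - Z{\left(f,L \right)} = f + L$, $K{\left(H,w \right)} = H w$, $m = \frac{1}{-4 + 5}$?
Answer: $- \frac{1}{265} \approx -0.0037736$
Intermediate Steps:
$m = 1$ ($m = 1^{-1} = 1$)
$Z{\left(f,L \right)} = 3 - L - f$ ($Z{\left(f,L \right)} = 3 - \left(f + L\right) = 3 - \left(L + f\right) = 3 - L - f$)
$F = -265$ ($F = 107 \left(3 - 2 - 4 \cdot 1\right) + 56 = 107 \left(3 - 2 - 4\right) + 56 = 107 \left(-3\right) + 56 = -321 + 56 = -265$)
$\frac{1}{F} = \frac{1}{-265} = - \frac{1}{265}$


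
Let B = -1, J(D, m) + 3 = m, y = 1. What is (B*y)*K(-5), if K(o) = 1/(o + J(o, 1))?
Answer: ⅐ ≈ 0.14286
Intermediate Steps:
J(D, m) = -3 + m
K(o) = 1/(-2 + o) (K(o) = 1/(o + (-3 + 1)) = 1/(o - 2) = 1/(-2 + o))
(B*y)*K(-5) = (-1*1)/(-2 - 5) = -1/(-7) = -1*(-⅐) = ⅐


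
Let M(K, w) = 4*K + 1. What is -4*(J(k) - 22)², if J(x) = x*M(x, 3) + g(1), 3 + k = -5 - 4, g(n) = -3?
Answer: -1162084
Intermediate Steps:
M(K, w) = 1 + 4*K
k = -12 (k = -3 + (-5 - 4) = -3 - 9 = -12)
J(x) = -3 + x*(1 + 4*x) (J(x) = x*(1 + 4*x) - 3 = -3 + x*(1 + 4*x))
-4*(J(k) - 22)² = -4*((-3 - 12*(1 + 4*(-12))) - 22)² = -4*((-3 - 12*(1 - 48)) - 22)² = -4*((-3 - 12*(-47)) - 22)² = -4*((-3 + 564) - 22)² = -4*(561 - 22)² = -4*539² = -4*290521 = -1162084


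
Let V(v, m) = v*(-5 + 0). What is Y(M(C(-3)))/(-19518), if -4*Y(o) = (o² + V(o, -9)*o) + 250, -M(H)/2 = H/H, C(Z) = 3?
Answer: 39/13012 ≈ 0.0029972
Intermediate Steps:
M(H) = -2 (M(H) = -2*H/H = -2*1 = -2)
V(v, m) = -5*v (V(v, m) = v*(-5) = -5*v)
Y(o) = -125/2 + o² (Y(o) = -((o² + (-5*o)*o) + 250)/4 = -((o² - 5*o²) + 250)/4 = -(-4*o² + 250)/4 = -(250 - 4*o²)/4 = -125/2 + o²)
Y(M(C(-3)))/(-19518) = (-125/2 + (-2)²)/(-19518) = (-125/2 + 4)*(-1/19518) = -117/2*(-1/19518) = 39/13012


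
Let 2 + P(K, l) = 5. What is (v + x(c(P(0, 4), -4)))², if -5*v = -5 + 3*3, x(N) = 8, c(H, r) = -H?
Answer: 1296/25 ≈ 51.840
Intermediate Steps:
P(K, l) = 3 (P(K, l) = -2 + 5 = 3)
v = -⅘ (v = -(-5 + 3*3)/5 = -(-5 + 9)/5 = -⅕*4 = -⅘ ≈ -0.80000)
(v + x(c(P(0, 4), -4)))² = (-⅘ + 8)² = (36/5)² = 1296/25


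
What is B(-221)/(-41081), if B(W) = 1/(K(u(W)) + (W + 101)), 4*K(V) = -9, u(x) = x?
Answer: 4/20088609 ≈ 1.9912e-7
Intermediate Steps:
K(V) = -9/4 (K(V) = (¼)*(-9) = -9/4)
B(W) = 1/(395/4 + W) (B(W) = 1/(-9/4 + (W + 101)) = 1/(-9/4 + (101 + W)) = 1/(395/4 + W))
B(-221)/(-41081) = (4/(395 + 4*(-221)))/(-41081) = (4/(395 - 884))*(-1/41081) = (4/(-489))*(-1/41081) = (4*(-1/489))*(-1/41081) = -4/489*(-1/41081) = 4/20088609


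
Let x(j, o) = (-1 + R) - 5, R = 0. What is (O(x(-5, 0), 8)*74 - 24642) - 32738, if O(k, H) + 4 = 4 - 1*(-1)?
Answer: -57306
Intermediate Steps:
x(j, o) = -6 (x(j, o) = (-1 + 0) - 5 = -1 - 5 = -6)
O(k, H) = 1 (O(k, H) = -4 + (4 - 1*(-1)) = -4 + (4 + 1) = -4 + 5 = 1)
(O(x(-5, 0), 8)*74 - 24642) - 32738 = (1*74 - 24642) - 32738 = (74 - 24642) - 32738 = -24568 - 32738 = -57306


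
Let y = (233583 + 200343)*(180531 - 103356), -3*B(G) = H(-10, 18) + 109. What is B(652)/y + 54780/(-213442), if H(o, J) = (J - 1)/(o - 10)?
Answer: -2620693918362263/10211138170443000 ≈ -0.25665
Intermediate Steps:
H(o, J) = (-1 + J)/(-10 + o)
B(G) = -721/20 (B(G) = -((-1 + 18)/(-10 - 10) + 109)/3 = -(17/(-20) + 109)/3 = -(-1/20*17 + 109)/3 = -(-17/20 + 109)/3 = -1/3*2163/20 = -721/20)
y = 33488239050 (y = 433926*77175 = 33488239050)
B(652)/y + 54780/(-213442) = -721/20/33488239050 + 54780/(-213442) = -721/20*1/33488239050 + 54780*(-1/213442) = -103/95680683000 - 27390/106721 = -2620693918362263/10211138170443000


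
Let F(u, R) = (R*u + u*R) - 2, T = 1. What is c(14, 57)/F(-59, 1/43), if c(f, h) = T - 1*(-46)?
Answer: -2021/204 ≈ -9.9069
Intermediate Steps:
F(u, R) = -2 + 2*R*u (F(u, R) = (R*u + R*u) - 2 = 2*R*u - 2 = -2 + 2*R*u)
c(f, h) = 47 (c(f, h) = 1 - 1*(-46) = 1 + 46 = 47)
c(14, 57)/F(-59, 1/43) = 47/(-2 + 2*(-59)/43) = 47/(-2 + 2*(1/43)*(-59)) = 47/(-2 - 118/43) = 47/(-204/43) = 47*(-43/204) = -2021/204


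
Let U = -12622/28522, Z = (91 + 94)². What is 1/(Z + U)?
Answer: 14261/488076414 ≈ 2.9219e-5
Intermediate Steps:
Z = 34225 (Z = 185² = 34225)
U = -6311/14261 (U = -12622*1/28522 = -6311/14261 ≈ -0.44254)
1/(Z + U) = 1/(34225 - 6311/14261) = 1/(488076414/14261) = 14261/488076414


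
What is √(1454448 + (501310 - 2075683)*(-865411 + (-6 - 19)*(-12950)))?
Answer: 459*√4047721 ≈ 9.2346e+5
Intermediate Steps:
√(1454448 + (501310 - 2075683)*(-865411 + (-6 - 19)*(-12950))) = √(1454448 - 1574373*(-865411 - 25*(-12950))) = √(1454448 - 1574373*(-865411 + 323750)) = √(1454448 - 1574373*(-541661)) = √(1454448 + 852776453553) = √852777908001 = 459*√4047721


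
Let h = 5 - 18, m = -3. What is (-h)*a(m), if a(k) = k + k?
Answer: -78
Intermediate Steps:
h = -13
a(k) = 2*k
(-h)*a(m) = (-1*(-13))*(2*(-3)) = 13*(-6) = -78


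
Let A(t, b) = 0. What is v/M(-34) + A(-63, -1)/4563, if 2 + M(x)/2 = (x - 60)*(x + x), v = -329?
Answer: -329/12780 ≈ -0.025743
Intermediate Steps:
M(x) = -4 + 4*x*(-60 + x) (M(x) = -4 + 2*((x - 60)*(x + x)) = -4 + 2*((-60 + x)*(2*x)) = -4 + 2*(2*x*(-60 + x)) = -4 + 4*x*(-60 + x))
v/M(-34) + A(-63, -1)/4563 = -329/(-4 - 240*(-34) + 4*(-34)²) + 0/4563 = -329/(-4 + 8160 + 4*1156) + 0*(1/4563) = -329/(-4 + 8160 + 4624) + 0 = -329/12780 + 0 = -329/12780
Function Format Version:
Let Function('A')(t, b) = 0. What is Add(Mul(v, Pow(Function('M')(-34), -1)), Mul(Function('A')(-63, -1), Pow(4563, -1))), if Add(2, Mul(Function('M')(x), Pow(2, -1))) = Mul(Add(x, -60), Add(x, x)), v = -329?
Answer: Rational(-329, 12780) ≈ -0.025743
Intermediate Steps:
Function('M')(x) = Add(-4, Mul(4, x, Add(-60, x))) (Function('M')(x) = Add(-4, Mul(2, Mul(Add(x, -60), Add(x, x)))) = Add(-4, Mul(2, Mul(Add(-60, x), Mul(2, x)))) = Add(-4, Mul(2, Mul(2, x, Add(-60, x)))) = Add(-4, Mul(4, x, Add(-60, x))))
Add(Mul(v, Pow(Function('M')(-34), -1)), Mul(Function('A')(-63, -1), Pow(4563, -1))) = Add(Mul(-329, Pow(Add(-4, Mul(-240, -34), Mul(4, Pow(-34, 2))), -1)), Mul(0, Pow(4563, -1))) = Add(Mul(-329, Pow(Add(-4, 8160, Mul(4, 1156)), -1)), Mul(0, Rational(1, 4563))) = Add(Mul(-329, Pow(Add(-4, 8160, 4624), -1)), 0) = Add(Mul(-329, Pow(12780, -1)), 0) = Add(Mul(-329, Rational(1, 12780)), 0) = Add(Rational(-329, 12780), 0) = Rational(-329, 12780)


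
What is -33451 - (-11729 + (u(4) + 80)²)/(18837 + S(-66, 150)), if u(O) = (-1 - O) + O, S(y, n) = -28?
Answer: -89882053/2687 ≈ -33451.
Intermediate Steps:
u(O) = -1
-33451 - (-11729 + (u(4) + 80)²)/(18837 + S(-66, 150)) = -33451 - (-11729 + (-1 + 80)²)/(18837 - 28) = -33451 - (-11729 + 79²)/18809 = -33451 - (-11729 + 6241)/18809 = -33451 - (-5488)/18809 = -33451 - 1*(-784/2687) = -33451 + 784/2687 = -89882053/2687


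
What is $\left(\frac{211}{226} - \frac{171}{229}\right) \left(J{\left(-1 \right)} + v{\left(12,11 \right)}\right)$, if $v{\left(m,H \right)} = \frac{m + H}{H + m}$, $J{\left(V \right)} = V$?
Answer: $0$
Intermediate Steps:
$v{\left(m,H \right)} = 1$ ($v{\left(m,H \right)} = \frac{H + m}{H + m} = 1$)
$\left(\frac{211}{226} - \frac{171}{229}\right) \left(J{\left(-1 \right)} + v{\left(12,11 \right)}\right) = \left(\frac{211}{226} - \frac{171}{229}\right) \left(-1 + 1\right) = \left(211 \cdot \frac{1}{226} - \frac{171}{229}\right) 0 = \left(\frac{211}{226} - \frac{171}{229}\right) 0 = \frac{9673}{51754} \cdot 0 = 0$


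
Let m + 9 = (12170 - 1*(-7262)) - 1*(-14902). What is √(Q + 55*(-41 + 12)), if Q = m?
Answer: √32730 ≈ 180.91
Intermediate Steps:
m = 34325 (m = -9 + ((12170 - 1*(-7262)) - 1*(-14902)) = -9 + ((12170 + 7262) + 14902) = -9 + (19432 + 14902) = -9 + 34334 = 34325)
Q = 34325
√(Q + 55*(-41 + 12)) = √(34325 + 55*(-41 + 12)) = √(34325 + 55*(-29)) = √(34325 - 1595) = √32730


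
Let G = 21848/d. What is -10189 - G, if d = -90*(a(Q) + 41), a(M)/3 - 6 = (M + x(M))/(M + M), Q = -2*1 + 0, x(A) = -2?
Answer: -14208193/1395 ≈ -10185.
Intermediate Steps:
Q = -2 (Q = -2 + 0 = -2)
a(M) = 18 + 3*(-2 + M)/(2*M) (a(M) = 18 + 3*((M - 2)/(M + M)) = 18 + 3*((-2 + M)/((2*M))) = 18 + 3*((-2 + M)*(1/(2*M))) = 18 + 3*((-2 + M)/(2*M)) = 18 + 3*(-2 + M)/(2*M))
d = -5580 (d = -90*((39/2 - 3/(-2)) + 41) = -90*((39/2 - 3*(-½)) + 41) = -90*((39/2 + 3/2) + 41) = -90*(21 + 41) = -90*62 = -5580)
G = -5462/1395 (G = 21848/(-5580) = 21848*(-1/5580) = -5462/1395 ≈ -3.9154)
-10189 - G = -10189 - 1*(-5462/1395) = -10189 + 5462/1395 = -14208193/1395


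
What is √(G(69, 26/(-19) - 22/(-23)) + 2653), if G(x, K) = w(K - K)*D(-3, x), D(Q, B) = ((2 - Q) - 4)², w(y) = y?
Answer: √2653 ≈ 51.507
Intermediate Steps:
D(Q, B) = (-2 - Q)²
G(x, K) = 0 (G(x, K) = (K - K)*(2 - 3)² = 0*(-1)² = 0*1 = 0)
√(G(69, 26/(-19) - 22/(-23)) + 2653) = √(0 + 2653) = √2653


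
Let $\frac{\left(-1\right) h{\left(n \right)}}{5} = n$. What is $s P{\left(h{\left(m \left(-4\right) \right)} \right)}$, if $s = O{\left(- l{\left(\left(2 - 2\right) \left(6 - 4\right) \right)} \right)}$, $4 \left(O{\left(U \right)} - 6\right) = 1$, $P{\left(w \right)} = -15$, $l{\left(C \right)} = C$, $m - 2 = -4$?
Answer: $- \frac{375}{4} \approx -93.75$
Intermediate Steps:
$m = -2$ ($m = 2 - 4 = -2$)
$h{\left(n \right)} = - 5 n$
$O{\left(U \right)} = \frac{25}{4}$ ($O{\left(U \right)} = 6 + \frac{1}{4} \cdot 1 = 6 + \frac{1}{4} = \frac{25}{4}$)
$s = \frac{25}{4} \approx 6.25$
$s P{\left(h{\left(m \left(-4\right) \right)} \right)} = \frac{25}{4} \left(-15\right) = - \frac{375}{4}$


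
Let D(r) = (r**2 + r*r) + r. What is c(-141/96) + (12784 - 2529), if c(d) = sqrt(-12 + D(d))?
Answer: 10255 + I*sqrt(9374)/32 ≈ 10255.0 + 3.0256*I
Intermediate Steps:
D(r) = r + 2*r**2 (D(r) = (r**2 + r**2) + r = 2*r**2 + r = r + 2*r**2)
c(d) = sqrt(-12 + d*(1 + 2*d))
c(-141/96) + (12784 - 2529) = sqrt(-12 + (-141/96)*(1 + 2*(-141/96))) + (12784 - 2529) = sqrt(-12 + (-141*1/96)*(1 + 2*(-141*1/96))) + 10255 = sqrt(-12 - 47*(1 + 2*(-47/32))/32) + 10255 = sqrt(-12 - 47*(1 - 47/16)/32) + 10255 = sqrt(-12 - 47/32*(-31/16)) + 10255 = sqrt(-12 + 1457/512) + 10255 = sqrt(-4687/512) + 10255 = I*sqrt(9374)/32 + 10255 = 10255 + I*sqrt(9374)/32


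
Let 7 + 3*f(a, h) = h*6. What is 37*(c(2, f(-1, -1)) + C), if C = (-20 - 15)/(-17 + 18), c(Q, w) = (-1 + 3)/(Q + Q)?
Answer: -2553/2 ≈ -1276.5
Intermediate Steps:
f(a, h) = -7/3 + 2*h (f(a, h) = -7/3 + (h*6)/3 = -7/3 + (6*h)/3 = -7/3 + 2*h)
c(Q, w) = 1/Q (c(Q, w) = 2/((2*Q)) = 2*(1/(2*Q)) = 1/Q)
C = -35 (C = -35/1 = -35*1 = -35)
37*(c(2, f(-1, -1)) + C) = 37*(1/2 - 35) = 37*(-69/2) = -2553/2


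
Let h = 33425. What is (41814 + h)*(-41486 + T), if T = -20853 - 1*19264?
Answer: -6139728117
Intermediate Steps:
T = -40117 (T = -20853 - 19264 = -40117)
(41814 + h)*(-41486 + T) = (41814 + 33425)*(-41486 - 40117) = 75239*(-81603) = -6139728117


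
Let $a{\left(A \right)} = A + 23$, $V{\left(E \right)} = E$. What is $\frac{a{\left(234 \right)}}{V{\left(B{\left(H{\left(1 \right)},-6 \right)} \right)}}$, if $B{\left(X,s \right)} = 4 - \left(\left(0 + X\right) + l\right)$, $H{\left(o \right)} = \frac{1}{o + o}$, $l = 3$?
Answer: $514$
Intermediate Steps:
$H{\left(o \right)} = \frac{1}{2 o}$
$B{\left(X,s \right)} = 1 - X$ ($B{\left(X,s \right)} = 4 - \left(\left(0 + X\right) + 3\right) = 4 - \left(X + 3\right) = 4 - \left(3 + X\right) = 1 - X$)
$a{\left(A \right)} = 23 + A$
$\frac{a{\left(234 \right)}}{V{\left(B{\left(H{\left(1 \right)},-6 \right)} \right)}} = \frac{23 + 234}{1 - \frac{1}{2 \cdot 1}} = \frac{257}{1 - \frac{1}{2} \cdot 1} = \frac{257}{1 - \frac{1}{2}} = 257 \frac{1}{\frac{1}{2}} = 257 \cdot 2 = 514$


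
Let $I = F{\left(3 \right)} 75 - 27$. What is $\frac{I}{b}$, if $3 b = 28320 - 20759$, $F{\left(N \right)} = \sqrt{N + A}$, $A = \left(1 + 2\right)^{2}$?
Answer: $- \frac{81}{7561} + \frac{450 \sqrt{3}}{7561} \approx 0.092372$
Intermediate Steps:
$A = 9$ ($A = 3^{2} = 9$)
$F{\left(N \right)} = \sqrt{9 + N}$ ($F{\left(N \right)} = \sqrt{N + 9} = \sqrt{9 + N}$)
$I = -27 + 150 \sqrt{3}$ ($I = \sqrt{9 + 3} \cdot 75 - 27 = \sqrt{12} \cdot 75 - 27 = 2 \sqrt{3} \cdot 75 - 27 = 150 \sqrt{3} - 27 = -27 + 150 \sqrt{3} \approx 232.81$)
$b = \frac{7561}{3}$ ($b = \frac{28320 - 20759}{3} = \frac{1}{3} \cdot 7561 = \frac{7561}{3} \approx 2520.3$)
$\frac{I}{b} = \frac{-27 + 150 \sqrt{3}}{\frac{7561}{3}} = \left(-27 + 150 \sqrt{3}\right) \frac{3}{7561} = - \frac{81}{7561} + \frac{450 \sqrt{3}}{7561}$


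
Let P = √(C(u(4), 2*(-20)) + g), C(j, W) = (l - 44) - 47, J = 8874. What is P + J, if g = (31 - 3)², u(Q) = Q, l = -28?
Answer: 8874 + √665 ≈ 8899.8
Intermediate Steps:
C(j, W) = -119 (C(j, W) = (-28 - 44) - 47 = -72 - 47 = -119)
g = 784 (g = 28² = 784)
P = √665 (P = √(-119 + 784) = √665 ≈ 25.788)
P + J = √665 + 8874 = 8874 + √665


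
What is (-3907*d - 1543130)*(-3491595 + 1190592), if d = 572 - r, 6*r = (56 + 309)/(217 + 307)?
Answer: 9109209480645441/1048 ≈ 8.6920e+12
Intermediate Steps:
r = 365/3144 (r = ((56 + 309)/(217 + 307))/6 = (365/524)/6 = (365*(1/524))/6 = (⅙)*(365/524) = 365/3144 ≈ 0.11609)
d = 1798003/3144 (d = 572 - 1*365/3144 = 572 - 365/3144 = 1798003/3144 ≈ 571.88)
(-3907*d - 1543130)*(-3491595 + 1190592) = (-3907*1798003/3144 - 1543130)*(-3491595 + 1190592) = (-7024797721/3144 - 1543130)*(-2301003) = -11876398441/3144*(-2301003) = 9109209480645441/1048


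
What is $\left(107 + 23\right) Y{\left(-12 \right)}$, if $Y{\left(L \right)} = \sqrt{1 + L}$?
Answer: $130 i \sqrt{11} \approx 431.16 i$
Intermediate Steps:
$\left(107 + 23\right) Y{\left(-12 \right)} = \left(107 + 23\right) \sqrt{1 - 12} = 130 \sqrt{-11} = 130 i \sqrt{11}$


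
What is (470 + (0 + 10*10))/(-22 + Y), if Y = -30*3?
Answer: -285/56 ≈ -5.0893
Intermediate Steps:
Y = -90
(470 + (0 + 10*10))/(-22 + Y) = (470 + (0 + 10*10))/(-22 - 90) = (470 + (0 + 100))/(-112) = (470 + 100)*(-1/112) = 570*(-1/112) = -285/56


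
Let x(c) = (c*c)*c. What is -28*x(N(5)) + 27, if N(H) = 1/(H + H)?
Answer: 6743/250 ≈ 26.972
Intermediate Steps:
N(H) = 1/(2*H)
x(c) = c³ (x(c) = c²*c = c³)
-28*x(N(5)) + 27 = -28*((½)/5)³ + 27 = -28*((½)*(⅕))³ + 27 = -28*(⅒)³ + 27 = -28*1/1000 + 27 = -7/250 + 27 = 6743/250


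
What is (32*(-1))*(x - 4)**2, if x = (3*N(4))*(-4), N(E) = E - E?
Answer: -512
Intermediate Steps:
N(E) = 0
x = 0 (x = (3*0)*(-4) = 0*(-4) = 0)
(32*(-1))*(x - 4)**2 = (32*(-1))*(0 - 4)**2 = -32*(-4)**2 = -32*16 = -512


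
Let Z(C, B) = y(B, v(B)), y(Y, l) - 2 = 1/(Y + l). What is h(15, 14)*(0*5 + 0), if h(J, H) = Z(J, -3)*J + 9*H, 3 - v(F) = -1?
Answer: 0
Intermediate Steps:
v(F) = 4 (v(F) = 3 - 1*(-1) = 3 + 1 = 4)
y(Y, l) = 2 + 1/(Y + l)
Z(C, B) = (9 + 2*B)/(4 + B) (Z(C, B) = (1 + 2*B + 2*4)/(B + 4) = (1 + 2*B + 8)/(4 + B) = (9 + 2*B)/(4 + B))
h(J, H) = 3*J + 9*H (h(J, H) = ((9 + 2*(-3))/(4 - 3))*J + 9*H = ((9 - 6)/1)*J + 9*H = (1*3)*J + 9*H = 3*J + 9*H)
h(15, 14)*(0*5 + 0) = (3*15 + 9*14)*(0*5 + 0) = (45 + 126)*(0 + 0) = 171*0 = 0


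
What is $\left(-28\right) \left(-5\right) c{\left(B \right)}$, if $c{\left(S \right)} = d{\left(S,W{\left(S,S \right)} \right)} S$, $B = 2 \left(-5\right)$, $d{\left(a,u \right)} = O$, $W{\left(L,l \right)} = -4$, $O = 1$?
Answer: $-1400$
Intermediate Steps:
$d{\left(a,u \right)} = 1$
$B = -10$
$c{\left(S \right)} = S$ ($c{\left(S \right)} = 1 S = S$)
$\left(-28\right) \left(-5\right) c{\left(B \right)} = \left(-28\right) \left(-5\right) \left(-10\right) = 140 \left(-10\right) = -1400$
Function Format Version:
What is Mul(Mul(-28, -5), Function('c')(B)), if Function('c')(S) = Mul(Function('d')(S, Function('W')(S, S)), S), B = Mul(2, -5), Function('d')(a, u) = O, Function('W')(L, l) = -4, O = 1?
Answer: -1400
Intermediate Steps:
Function('d')(a, u) = 1
B = -10
Function('c')(S) = S (Function('c')(S) = Mul(1, S) = S)
Mul(Mul(-28, -5), Function('c')(B)) = Mul(Mul(-28, -5), -10) = Mul(140, -10) = -1400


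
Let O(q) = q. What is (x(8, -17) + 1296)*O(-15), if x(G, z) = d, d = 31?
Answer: -19905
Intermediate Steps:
x(G, z) = 31
(x(8, -17) + 1296)*O(-15) = (31 + 1296)*(-15) = 1327*(-15) = -19905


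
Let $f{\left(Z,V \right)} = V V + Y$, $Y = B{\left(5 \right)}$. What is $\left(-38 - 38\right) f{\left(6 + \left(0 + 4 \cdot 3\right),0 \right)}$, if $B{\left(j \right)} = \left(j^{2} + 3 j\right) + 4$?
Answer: $-3344$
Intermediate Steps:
$B{\left(j \right)} = 4 + j^{2} + 3 j$
$Y = 44$ ($Y = 4 + 5^{2} + 3 \cdot 5 = 4 + 25 + 15 = 44$)
$f{\left(Z,V \right)} = 44 + V^{2}$ ($f{\left(Z,V \right)} = V V + 44 = V^{2} + 44 = 44 + V^{2}$)
$\left(-38 - 38\right) f{\left(6 + \left(0 + 4 \cdot 3\right),0 \right)} = \left(-38 - 38\right) \left(44 + 0^{2}\right) = - 76 \left(44 + 0\right) = \left(-76\right) 44 = -3344$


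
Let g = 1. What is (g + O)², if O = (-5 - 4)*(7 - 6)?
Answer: 64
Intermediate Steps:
O = -9 (O = -9*1 = -9)
(g + O)² = (1 - 9)² = (-8)² = 64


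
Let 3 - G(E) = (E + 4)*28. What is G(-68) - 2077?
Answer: -282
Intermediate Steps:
G(E) = -109 - 28*E (G(E) = 3 - (E + 4)*28 = 3 - (4 + E)*28 = 3 - (112 + 28*E) = 3 + (-112 - 28*E) = -109 - 28*E)
G(-68) - 2077 = (-109 - 28*(-68)) - 2077 = (-109 + 1904) - 2077 = 1795 - 2077 = -282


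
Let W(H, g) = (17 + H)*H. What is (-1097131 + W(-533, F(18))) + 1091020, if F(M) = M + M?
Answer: 268917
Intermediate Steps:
F(M) = 2*M
W(H, g) = H*(17 + H)
(-1097131 + W(-533, F(18))) + 1091020 = (-1097131 - 533*(17 - 533)) + 1091020 = (-1097131 - 533*(-516)) + 1091020 = (-1097131 + 275028) + 1091020 = -822103 + 1091020 = 268917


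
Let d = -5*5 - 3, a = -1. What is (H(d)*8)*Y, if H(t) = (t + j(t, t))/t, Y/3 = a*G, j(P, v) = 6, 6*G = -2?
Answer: 44/7 ≈ 6.2857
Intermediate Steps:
G = -1/3 (G = (1/6)*(-2) = -1/3 ≈ -0.33333)
d = -28 (d = -25 - 3 = -28)
Y = 1 (Y = 3*(-1*(-1/3)) = 3*(1/3) = 1)
H(t) = (6 + t)/t (H(t) = (t + 6)/t = (6 + t)/t)
(H(d)*8)*Y = (((6 - 28)/(-28))*8)*1 = (-1/28*(-22)*8)*1 = ((11/14)*8)*1 = (44/7)*1 = 44/7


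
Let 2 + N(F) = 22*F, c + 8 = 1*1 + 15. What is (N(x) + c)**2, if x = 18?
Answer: 161604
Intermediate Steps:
c = 8 (c = -8 + (1*1 + 15) = -8 + (1 + 15) = -8 + 16 = 8)
N(F) = -2 + 22*F
(N(x) + c)**2 = ((-2 + 22*18) + 8)**2 = ((-2 + 396) + 8)**2 = (394 + 8)**2 = 402**2 = 161604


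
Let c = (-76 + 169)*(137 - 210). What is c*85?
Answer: -577065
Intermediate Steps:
c = -6789 (c = 93*(-73) = -6789)
c*85 = -6789*85 = -577065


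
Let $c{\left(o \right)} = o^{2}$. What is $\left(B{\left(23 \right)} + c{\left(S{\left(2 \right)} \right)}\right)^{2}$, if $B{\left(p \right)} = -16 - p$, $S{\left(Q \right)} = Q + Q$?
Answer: $529$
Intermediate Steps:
$S{\left(Q \right)} = 2 Q$
$\left(B{\left(23 \right)} + c{\left(S{\left(2 \right)} \right)}\right)^{2} = \left(\left(-16 - 23\right) + \left(2 \cdot 2\right)^{2}\right)^{2} = \left(\left(-16 - 23\right) + 4^{2}\right)^{2} = \left(-39 + 16\right)^{2} = \left(-23\right)^{2} = 529$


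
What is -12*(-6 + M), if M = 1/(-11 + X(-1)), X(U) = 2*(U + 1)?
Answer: 804/11 ≈ 73.091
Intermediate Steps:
X(U) = 2 + 2*U (X(U) = 2*(1 + U) = 2 + 2*U)
M = -1/11 (M = 1/(-11 + (2 + 2*(-1))) = 1/(-11 + (2 - 2)) = 1/(-11 + 0) = 1/(-11) = -1/11 ≈ -0.090909)
-12*(-6 + M) = -12*(-6 - 1/11) = -12*(-67/11) = 804/11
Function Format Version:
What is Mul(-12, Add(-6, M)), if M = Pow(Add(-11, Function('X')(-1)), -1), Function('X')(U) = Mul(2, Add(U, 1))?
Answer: Rational(804, 11) ≈ 73.091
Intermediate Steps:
Function('X')(U) = Add(2, Mul(2, U)) (Function('X')(U) = Mul(2, Add(1, U)) = Add(2, Mul(2, U)))
M = Rational(-1, 11) (M = Pow(Add(-11, Add(2, Mul(2, -1))), -1) = Pow(Add(-11, Add(2, -2)), -1) = Pow(Add(-11, 0), -1) = Pow(-11, -1) = Rational(-1, 11) ≈ -0.090909)
Mul(-12, Add(-6, M)) = Mul(-12, Add(-6, Rational(-1, 11))) = Mul(-12, Rational(-67, 11)) = Rational(804, 11)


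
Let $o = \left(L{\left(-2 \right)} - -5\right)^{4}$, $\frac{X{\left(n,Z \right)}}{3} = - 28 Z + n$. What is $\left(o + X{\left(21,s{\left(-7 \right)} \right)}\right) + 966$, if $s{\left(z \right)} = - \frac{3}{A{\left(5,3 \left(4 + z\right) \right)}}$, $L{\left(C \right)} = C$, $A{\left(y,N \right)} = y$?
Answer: $\frac{5802}{5} \approx 1160.4$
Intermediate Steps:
$s{\left(z \right)} = - \frac{3}{5}$
$X{\left(n,Z \right)} = - 84 Z + 3 n$ ($X{\left(n,Z \right)} = 3 \left(- 28 Z + n\right) = 3 \left(n - 28 Z\right) = - 84 Z + 3 n$)
$o = 81$ ($o = \left(-2 - -5\right)^{4} = \left(-2 + 5\right)^{4} = 3^{4} = 81$)
$\left(o + X{\left(21,s{\left(-7 \right)} \right)}\right) + 966 = \left(81 + \left(\left(-84\right) \left(- \frac{3}{5}\right) + 3 \cdot 21\right)\right) + 966 = \left(81 + \left(\frac{252}{5} + 63\right)\right) + 966 = \left(81 + \frac{567}{5}\right) + 966 = \frac{972}{5} + 966 = \frac{5802}{5}$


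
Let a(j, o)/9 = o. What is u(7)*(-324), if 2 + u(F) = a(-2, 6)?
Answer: -16848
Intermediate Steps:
a(j, o) = 9*o
u(F) = 52 (u(F) = -2 + 9*6 = -2 + 54 = 52)
u(7)*(-324) = 52*(-324) = -16848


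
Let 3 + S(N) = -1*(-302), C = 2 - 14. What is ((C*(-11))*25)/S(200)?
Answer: 3300/299 ≈ 11.037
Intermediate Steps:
C = -12
S(N) = 299 (S(N) = -3 - 1*(-302) = -3 + 302 = 299)
((C*(-11))*25)/S(200) = (-12*(-11)*25)/299 = (132*25)*(1/299) = 3300*(1/299) = 3300/299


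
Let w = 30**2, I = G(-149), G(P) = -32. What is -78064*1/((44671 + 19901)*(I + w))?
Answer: -697/500433 ≈ -0.0013928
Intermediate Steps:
I = -32
w = 900
-78064*1/((44671 + 19901)*(I + w)) = -78064*1/((-32 + 900)*(44671 + 19901)) = -78064/(64572*868) = -78064/56048496 = -78064*1/56048496 = -697/500433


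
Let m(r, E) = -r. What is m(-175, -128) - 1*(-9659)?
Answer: 9834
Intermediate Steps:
m(-175, -128) - 1*(-9659) = -1*(-175) - 1*(-9659) = 175 + 9659 = 9834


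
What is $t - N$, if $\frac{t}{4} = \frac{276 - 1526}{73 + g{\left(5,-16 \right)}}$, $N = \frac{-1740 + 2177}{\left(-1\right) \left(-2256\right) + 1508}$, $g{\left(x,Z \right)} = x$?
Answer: $- \frac{9427043}{146796} \approx -64.219$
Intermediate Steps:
$N = \frac{437}{3764}$ ($N = \frac{437}{2256 + 1508} = \frac{437}{3764} \approx 0.1161$)
$t = - \frac{2500}{39}$ ($t = 4 \frac{276 - 1526}{73 + 5} = 4 \left(- \frac{1250}{78}\right) = 4 \left(\left(-1250\right) \frac{1}{78}\right) = 4 \left(- \frac{625}{39}\right) = - \frac{2500}{39} \approx -64.103$)
$t - N = - \frac{2500}{39} - \frac{437}{3764} = - \frac{9427043}{146796}$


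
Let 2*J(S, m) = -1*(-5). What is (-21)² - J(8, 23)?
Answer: 877/2 ≈ 438.50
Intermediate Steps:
J(S, m) = 5/2 (J(S, m) = (-1*(-5))/2 = (½)*5 = 5/2)
(-21)² - J(8, 23) = (-21)² - 1*5/2 = 441 - 5/2 = 877/2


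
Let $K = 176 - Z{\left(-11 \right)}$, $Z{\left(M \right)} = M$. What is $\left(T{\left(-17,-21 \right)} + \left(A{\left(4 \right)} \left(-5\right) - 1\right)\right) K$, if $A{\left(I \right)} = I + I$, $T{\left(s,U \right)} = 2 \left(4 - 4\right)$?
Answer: $-7667$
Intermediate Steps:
$T{\left(s,U \right)} = 0$ ($T{\left(s,U \right)} = 2 \cdot 0 = 0$)
$A{\left(I \right)} = 2 I$
$K = 187$ ($K = 176 - -11 = 176 + 11 = 187$)
$\left(T{\left(-17,-21 \right)} + \left(A{\left(4 \right)} \left(-5\right) - 1\right)\right) K = \left(0 + \left(2 \cdot 4 \left(-5\right) - 1\right)\right) 187 = \left(0 + \left(8 \left(-5\right) - 1\right)\right) 187 = \left(0 - 41\right) 187 = \left(-41\right) 187 = -7667$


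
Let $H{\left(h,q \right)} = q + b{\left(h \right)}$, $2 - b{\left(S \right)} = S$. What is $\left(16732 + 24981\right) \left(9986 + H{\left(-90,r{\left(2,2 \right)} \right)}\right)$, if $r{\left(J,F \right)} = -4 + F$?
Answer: $420300188$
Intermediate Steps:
$b{\left(S \right)} = 2 - S$
$H{\left(h,q \right)} = 2 + q - h$ ($H{\left(h,q \right)} = q - \left(-2 + h\right) = 2 + q - h$)
$\left(16732 + 24981\right) \left(9986 + H{\left(-90,r{\left(2,2 \right)} \right)}\right) = \left(16732 + 24981\right) \left(9986 + \left(2 + \left(-4 + 2\right) - -90\right)\right) = 41713 \left(9986 + \left(2 - 2 + 90\right)\right) = 41713 \left(9986 + 90\right) = 41713 \cdot 10076 = 420300188$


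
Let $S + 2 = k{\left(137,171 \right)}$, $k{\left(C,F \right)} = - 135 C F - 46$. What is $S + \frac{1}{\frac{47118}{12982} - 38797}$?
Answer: $- \frac{796390665205715}{251807768} \approx -3.1627 \cdot 10^{6}$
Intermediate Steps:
$k{\left(C,F \right)} = -46 - 135 C F$ ($k{\left(C,F \right)} = - 135 C F - 46 = -46 - 135 C F$)
$S = -3162693$ ($S = -2 - \left(46 + 18495 \cdot 171\right) = -2 - 3162691 = -3162693$)
$S + \frac{1}{\frac{47118}{12982} - 38797} = -3162693 + \frac{1}{\frac{47118}{12982} - 38797} = -3162693 + \frac{1}{47118 \cdot \frac{1}{12982} - 38797} = -3162693 + \frac{1}{\frac{23559}{6491} - 38797} = -3162693 + \frac{1}{- \frac{251807768}{6491}} = -3162693 - \frac{6491}{251807768} = - \frac{796390665205715}{251807768}$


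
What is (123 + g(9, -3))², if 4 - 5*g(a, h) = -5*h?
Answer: 364816/25 ≈ 14593.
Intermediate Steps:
g(a, h) = ⅘ + h (g(a, h) = ⅘ - (-1)*h = ⅘ + h)
(123 + g(9, -3))² = (123 + (⅘ - 3))² = (123 - 11/5)² = (604/5)² = 364816/25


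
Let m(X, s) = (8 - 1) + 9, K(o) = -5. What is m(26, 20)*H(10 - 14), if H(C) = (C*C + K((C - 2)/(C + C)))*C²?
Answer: 2816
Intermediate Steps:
m(X, s) = 16 (m(X, s) = 7 + 9 = 16)
H(C) = C²*(-5 + C²) (H(C) = (C*C - 5)*C² = (C² - 5)*C² = (-5 + C²)*C² = C²*(-5 + C²))
m(26, 20)*H(10 - 14) = 16*((10 - 14)²*(-5 + (10 - 14)²)) = 16*((-4)²*(-5 + (-4)²)) = 16*(16*(-5 + 16)) = 16*(16*11) = 16*176 = 2816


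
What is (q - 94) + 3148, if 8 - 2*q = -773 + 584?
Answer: 6305/2 ≈ 3152.5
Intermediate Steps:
q = 197/2 (q = 4 - (-773 + 584)/2 = 4 - ½*(-189) = 4 + 189/2 = 197/2 ≈ 98.500)
(q - 94) + 3148 = (197/2 - 94) + 3148 = 9/2 + 3148 = 6305/2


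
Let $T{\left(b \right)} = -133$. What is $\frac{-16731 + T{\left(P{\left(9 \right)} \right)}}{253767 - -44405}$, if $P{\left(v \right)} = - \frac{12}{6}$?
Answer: $- \frac{4216}{74543} \approx -0.056558$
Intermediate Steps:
$P{\left(v \right)} = -2$ ($P{\left(v \right)} = \left(-12\right) \frac{1}{6} = -2$)
$\frac{-16731 + T{\left(P{\left(9 \right)} \right)}}{253767 - -44405} = \frac{-16731 - 133}{253767 - -44405} = - \frac{16864}{253767 + \left(-104018 + 148423\right)} = - \frac{16864}{253767 + 44405} = - \frac{16864}{298172} = \left(-16864\right) \frac{1}{298172} = - \frac{4216}{74543}$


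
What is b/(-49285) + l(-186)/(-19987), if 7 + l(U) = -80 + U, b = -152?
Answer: 16492829/985059295 ≈ 0.016743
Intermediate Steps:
l(U) = -87 + U (l(U) = -7 + (-80 + U) = -87 + U)
b/(-49285) + l(-186)/(-19987) = -152/(-49285) + (-87 - 186)/(-19987) = -152*(-1/49285) - 273*(-1/19987) = 152/49285 + 273/19987 = 16492829/985059295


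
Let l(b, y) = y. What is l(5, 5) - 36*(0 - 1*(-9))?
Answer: -319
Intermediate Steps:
l(5, 5) - 36*(0 - 1*(-9)) = 5 - 36*(0 - 1*(-9)) = 5 - 36*(0 + 9) = 5 - 36*9 = 5 - 324 = -319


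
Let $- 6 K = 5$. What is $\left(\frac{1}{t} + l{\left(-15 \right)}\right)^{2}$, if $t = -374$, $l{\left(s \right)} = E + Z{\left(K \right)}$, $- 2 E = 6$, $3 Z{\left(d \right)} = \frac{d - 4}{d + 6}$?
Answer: $\frac{13290631225}{1209787524} \approx 10.986$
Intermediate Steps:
$K = - \frac{5}{6}$ ($K = \left(- \frac{1}{6}\right) 5 = - \frac{5}{6} \approx -0.83333$)
$Z{\left(d \right)} = \frac{-4 + d}{3 \left(6 + d\right)}$ ($Z{\left(d \right)} = \frac{\left(d - 4\right) \frac{1}{d + 6}}{3} = \frac{\left(-4 + d\right) \frac{1}{6 + d}}{3} = \frac{\frac{1}{6 + d} \left(-4 + d\right)}{3} = \frac{-4 + d}{3 \left(6 + d\right)}$)
$E = -3$ ($E = \left(- \frac{1}{2}\right) 6 = -3$)
$l{\left(s \right)} = - \frac{308}{93}$ ($l{\left(s \right)} = -3 + \frac{-4 - \frac{5}{6}}{3 \left(6 - \frac{5}{6}\right)} = -3 + \frac{1}{3} \frac{1}{\frac{31}{6}} \left(- \frac{29}{6}\right) = -3 + \frac{1}{3} \cdot \frac{6}{31} \left(- \frac{29}{6}\right) = -3 - \frac{29}{93} = - \frac{308}{93}$)
$\left(\frac{1}{t} + l{\left(-15 \right)}\right)^{2} = \left(\frac{1}{-374} - \frac{308}{93}\right)^{2} = \left(- \frac{1}{374} - \frac{308}{93}\right)^{2} = \left(- \frac{115285}{34782}\right)^{2} = \frac{13290631225}{1209787524}$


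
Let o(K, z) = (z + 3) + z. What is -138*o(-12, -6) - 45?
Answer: 1197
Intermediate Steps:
o(K, z) = 3 + 2*z (o(K, z) = (3 + z) + z = 3 + 2*z)
-138*o(-12, -6) - 45 = -138*(3 + 2*(-6)) - 45 = -138*(3 - 12) - 45 = -138*(-9) - 45 = 1242 - 45 = 1197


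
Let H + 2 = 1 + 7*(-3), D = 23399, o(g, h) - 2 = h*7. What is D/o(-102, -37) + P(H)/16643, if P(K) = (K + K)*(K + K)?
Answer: -35357455/388841 ≈ -90.930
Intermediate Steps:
o(g, h) = 2 + 7*h (o(g, h) = 2 + h*7 = 2 + 7*h)
H = -22 (H = -2 + (1 + 7*(-3)) = -2 + (1 - 21) = -2 - 20 = -22)
P(K) = 4*K² (P(K) = (2*K)*(2*K) = 4*K²)
D/o(-102, -37) + P(H)/16643 = 23399/(2 + 7*(-37)) + (4*(-22)²)/16643 = 23399/(2 - 259) + (4*484)*(1/16643) = 23399/(-257) + 1936*(1/16643) = 23399*(-1/257) + 176/1513 = -23399/257 + 176/1513 = -35357455/388841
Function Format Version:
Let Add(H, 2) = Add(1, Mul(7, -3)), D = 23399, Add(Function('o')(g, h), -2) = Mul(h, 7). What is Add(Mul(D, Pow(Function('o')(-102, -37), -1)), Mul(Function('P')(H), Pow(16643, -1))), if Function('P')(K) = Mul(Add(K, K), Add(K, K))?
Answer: Rational(-35357455, 388841) ≈ -90.930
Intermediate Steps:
Function('o')(g, h) = Add(2, Mul(7, h)) (Function('o')(g, h) = Add(2, Mul(h, 7)) = Add(2, Mul(7, h)))
H = -22 (H = Add(-2, Add(1, Mul(7, -3))) = Add(-2, Add(1, -21)) = Add(-2, -20) = -22)
Function('P')(K) = Mul(4, Pow(K, 2)) (Function('P')(K) = Mul(Mul(2, K), Mul(2, K)) = Mul(4, Pow(K, 2)))
Add(Mul(D, Pow(Function('o')(-102, -37), -1)), Mul(Function('P')(H), Pow(16643, -1))) = Add(Mul(23399, Pow(Add(2, Mul(7, -37)), -1)), Mul(Mul(4, Pow(-22, 2)), Pow(16643, -1))) = Add(Mul(23399, Pow(Add(2, -259), -1)), Mul(Mul(4, 484), Rational(1, 16643))) = Add(Mul(23399, Pow(-257, -1)), Mul(1936, Rational(1, 16643))) = Add(Mul(23399, Rational(-1, 257)), Rational(176, 1513)) = Add(Rational(-23399, 257), Rational(176, 1513)) = Rational(-35357455, 388841)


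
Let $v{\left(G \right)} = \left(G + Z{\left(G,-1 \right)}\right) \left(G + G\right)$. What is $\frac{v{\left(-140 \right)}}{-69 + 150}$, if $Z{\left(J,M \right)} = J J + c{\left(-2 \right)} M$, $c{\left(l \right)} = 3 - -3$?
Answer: $- \frac{5447120}{81} \approx -67248.0$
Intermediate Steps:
$c{\left(l \right)} = 6$ ($c{\left(l \right)} = 3 + 3 = 6$)
$Z{\left(J,M \right)} = J^{2} + 6 M$ ($Z{\left(J,M \right)} = J J + 6 M = J^{2} + 6 M$)
$v{\left(G \right)} = 2 G \left(-6 + G + G^{2}\right)$ ($v{\left(G \right)} = \left(G + \left(G^{2} + 6 \left(-1\right)\right)\right) \left(G + G\right) = \left(G + \left(G^{2} - 6\right)\right) 2 G = \left(G + \left(-6 + G^{2}\right)\right) 2 G = \left(-6 + G + G^{2}\right) 2 G = 2 G \left(-6 + G + G^{2}\right)$)
$\frac{v{\left(-140 \right)}}{-69 + 150} = \frac{2 \left(-140\right) \left(-6 - 140 + \left(-140\right)^{2}\right)}{-69 + 150} = \frac{2 \left(-140\right) \left(-6 - 140 + 19600\right)}{81} = 2 \left(-140\right) 19454 \cdot \frac{1}{81} = \left(-5447120\right) \frac{1}{81} = - \frac{5447120}{81}$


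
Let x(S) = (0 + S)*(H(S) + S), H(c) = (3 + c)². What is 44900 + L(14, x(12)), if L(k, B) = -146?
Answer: 44754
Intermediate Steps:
x(S) = S*(S + (3 + S)²) (x(S) = (0 + S)*((3 + S)² + S) = S*(S + (3 + S)²))
44900 + L(14, x(12)) = 44900 - 146 = 44754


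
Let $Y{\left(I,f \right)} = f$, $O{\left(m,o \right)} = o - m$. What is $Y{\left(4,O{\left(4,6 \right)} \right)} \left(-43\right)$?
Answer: $-86$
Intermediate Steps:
$Y{\left(4,O{\left(4,6 \right)} \right)} \left(-43\right) = \left(6 - 4\right) \left(-43\right) = 2 \left(-43\right) = -86$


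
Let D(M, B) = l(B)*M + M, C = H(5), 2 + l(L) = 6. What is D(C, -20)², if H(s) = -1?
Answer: 25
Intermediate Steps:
l(L) = 4 (l(L) = -2 + 6 = 4)
C = -1
D(M, B) = 5*M (D(M, B) = 4*M + M = 5*M)
D(C, -20)² = (5*(-1))² = (-5)² = 25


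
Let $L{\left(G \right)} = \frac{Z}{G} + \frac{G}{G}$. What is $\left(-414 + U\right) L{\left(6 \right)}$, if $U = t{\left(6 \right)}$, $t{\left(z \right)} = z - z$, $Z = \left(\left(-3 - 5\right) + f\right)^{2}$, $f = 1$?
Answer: $-3795$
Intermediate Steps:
$Z = 49$ ($Z = \left(\left(-3 - 5\right) + 1\right)^{2} = \left(-8 + 1\right)^{2} = \left(-7\right)^{2} = 49$)
$L{\left(G \right)} = 1 + \frac{49}{G}$ ($L{\left(G \right)} = \frac{49}{G} + \frac{G}{G} = \frac{49}{G} + 1 = 1 + \frac{49}{G}$)
$t{\left(z \right)} = 0$
$U = 0$
$\left(-414 + U\right) L{\left(6 \right)} = \left(-414 + 0\right) \frac{49 + 6}{6} = - 414 \cdot \frac{1}{6} \cdot 55 = \left(-414\right) \frac{55}{6} = -3795$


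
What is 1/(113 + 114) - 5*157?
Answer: -178194/227 ≈ -785.00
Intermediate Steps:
1/(113 + 114) - 5*157 = 1/227 - 785 = -178194/227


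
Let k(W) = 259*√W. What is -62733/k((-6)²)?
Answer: -20911/518 ≈ -40.369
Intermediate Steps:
-62733/k((-6)²) = -62733/(259*√((-6)²)) = -62733/(259*√36) = -62733/(259*6) = -62733/1554 = -62733*1/1554 = -20911/518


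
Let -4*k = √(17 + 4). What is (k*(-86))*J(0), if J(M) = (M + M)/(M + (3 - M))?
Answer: 0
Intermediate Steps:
k = -√21/4 (k = -√(17 + 4)/4 = -√21/4 ≈ -1.1456)
J(M) = 2*M/3 (J(M) = (2*M)/3 = (2*M)*(⅓) = 2*M/3)
(k*(-86))*J(0) = (-√21/4*(-86))*((⅔)*0) = (43*√21/2)*0 = 0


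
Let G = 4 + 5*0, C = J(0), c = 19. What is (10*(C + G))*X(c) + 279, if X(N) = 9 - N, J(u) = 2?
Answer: -321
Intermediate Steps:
C = 2
G = 4 (G = 4 + 0 = 4)
(10*(C + G))*X(c) + 279 = (10*(2 + 4))*(9 - 1*19) + 279 = (10*6)*(9 - 19) + 279 = 60*(-10) + 279 = -600 + 279 = -321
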